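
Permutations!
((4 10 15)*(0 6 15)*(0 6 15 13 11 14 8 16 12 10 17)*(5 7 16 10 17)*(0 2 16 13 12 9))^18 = (0 4 7 11 8 6 17 16)(2 9 15 5 13 14 10 12)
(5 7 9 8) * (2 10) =(2 10)(5 7 9 8) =[0, 1, 10, 3, 4, 7, 6, 9, 5, 8, 2]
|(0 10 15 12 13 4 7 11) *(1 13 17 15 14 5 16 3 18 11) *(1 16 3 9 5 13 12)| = |(0 10 14 13 4 7 16 9 5 3 18 11)(1 12 17 15)| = 12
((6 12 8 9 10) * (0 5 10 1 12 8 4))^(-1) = ((0 5 10 6 8 9 1 12 4))^(-1) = (0 4 12 1 9 8 6 10 5)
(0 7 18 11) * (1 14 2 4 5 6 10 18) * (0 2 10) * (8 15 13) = [7, 14, 4, 3, 5, 6, 0, 1, 15, 9, 18, 2, 12, 8, 10, 13, 16, 17, 11] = (0 7 1 14 10 18 11 2 4 5 6)(8 15 13)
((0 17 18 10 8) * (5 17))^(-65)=((0 5 17 18 10 8))^(-65)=(0 5 17 18 10 8)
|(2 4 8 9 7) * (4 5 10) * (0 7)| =8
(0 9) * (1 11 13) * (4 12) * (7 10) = (0 9)(1 11 13)(4 12)(7 10) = [9, 11, 2, 3, 12, 5, 6, 10, 8, 0, 7, 13, 4, 1]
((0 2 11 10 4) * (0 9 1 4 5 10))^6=((0 2 11)(1 4 9)(5 10))^6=(11)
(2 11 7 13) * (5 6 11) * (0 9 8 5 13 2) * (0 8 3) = (0 9 3)(2 13 8 5 6 11 7) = [9, 1, 13, 0, 4, 6, 11, 2, 5, 3, 10, 7, 12, 8]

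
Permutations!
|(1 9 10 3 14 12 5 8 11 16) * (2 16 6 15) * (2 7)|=|(1 9 10 3 14 12 5 8 11 6 15 7 2 16)|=14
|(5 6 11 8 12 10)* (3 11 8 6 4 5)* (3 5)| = 8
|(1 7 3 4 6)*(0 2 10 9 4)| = 9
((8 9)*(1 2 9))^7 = ((1 2 9 8))^7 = (1 8 9 2)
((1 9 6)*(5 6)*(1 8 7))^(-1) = (1 7 8 6 5 9)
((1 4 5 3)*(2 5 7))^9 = (1 2)(3 7)(4 5)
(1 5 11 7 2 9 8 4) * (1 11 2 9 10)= [0, 5, 10, 3, 11, 2, 6, 9, 4, 8, 1, 7]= (1 5 2 10)(4 11 7 9 8)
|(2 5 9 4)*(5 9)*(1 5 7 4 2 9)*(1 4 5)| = 6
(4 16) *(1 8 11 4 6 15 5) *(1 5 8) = (4 16 6 15 8 11) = [0, 1, 2, 3, 16, 5, 15, 7, 11, 9, 10, 4, 12, 13, 14, 8, 6]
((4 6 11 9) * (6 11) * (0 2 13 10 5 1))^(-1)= ((0 2 13 10 5 1)(4 11 9))^(-1)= (0 1 5 10 13 2)(4 9 11)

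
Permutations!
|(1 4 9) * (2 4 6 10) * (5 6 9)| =10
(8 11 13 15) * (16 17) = [0, 1, 2, 3, 4, 5, 6, 7, 11, 9, 10, 13, 12, 15, 14, 8, 17, 16] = (8 11 13 15)(16 17)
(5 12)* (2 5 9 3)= (2 5 12 9 3)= [0, 1, 5, 2, 4, 12, 6, 7, 8, 3, 10, 11, 9]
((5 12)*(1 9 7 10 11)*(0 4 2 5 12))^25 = ((12)(0 4 2 5)(1 9 7 10 11))^25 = (12)(0 4 2 5)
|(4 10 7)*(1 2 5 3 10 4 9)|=7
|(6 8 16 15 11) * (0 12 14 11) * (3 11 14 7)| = 9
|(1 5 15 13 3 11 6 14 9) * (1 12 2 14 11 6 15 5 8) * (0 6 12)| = |(0 6 11 15 13 3 12 2 14 9)(1 8)| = 10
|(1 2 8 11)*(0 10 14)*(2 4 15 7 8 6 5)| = 6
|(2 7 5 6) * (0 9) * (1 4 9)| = 4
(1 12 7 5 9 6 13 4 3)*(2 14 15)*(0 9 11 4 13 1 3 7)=(0 9 6 1 12)(2 14 15)(4 7 5 11)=[9, 12, 14, 3, 7, 11, 1, 5, 8, 6, 10, 4, 0, 13, 15, 2]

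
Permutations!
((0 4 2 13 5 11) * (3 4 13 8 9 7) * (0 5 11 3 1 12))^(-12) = ((0 13 11 5 3 4 2 8 9 7 1 12))^(-12) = (13)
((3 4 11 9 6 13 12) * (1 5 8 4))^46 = ((1 5 8 4 11 9 6 13 12 3))^46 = (1 6 8 12 11)(3 9 5 13 4)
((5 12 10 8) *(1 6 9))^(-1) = (1 9 6)(5 8 10 12)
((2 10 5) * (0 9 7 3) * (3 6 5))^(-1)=(0 3 10 2 5 6 7 9)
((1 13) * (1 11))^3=(13)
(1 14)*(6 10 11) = (1 14)(6 10 11) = [0, 14, 2, 3, 4, 5, 10, 7, 8, 9, 11, 6, 12, 13, 1]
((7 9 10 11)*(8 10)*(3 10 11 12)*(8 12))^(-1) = (3 12 9 7 11 8 10)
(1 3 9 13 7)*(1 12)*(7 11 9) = (1 3 7 12)(9 13 11) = [0, 3, 2, 7, 4, 5, 6, 12, 8, 13, 10, 9, 1, 11]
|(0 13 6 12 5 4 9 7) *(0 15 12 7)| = 9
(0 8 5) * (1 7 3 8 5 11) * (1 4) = (0 5)(1 7 3 8 11 4) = [5, 7, 2, 8, 1, 0, 6, 3, 11, 9, 10, 4]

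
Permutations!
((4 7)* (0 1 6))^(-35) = ((0 1 6)(4 7))^(-35) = (0 1 6)(4 7)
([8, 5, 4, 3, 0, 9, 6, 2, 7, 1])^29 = [4, 9, 7, 3, 2, 1, 6, 8, 0, 5]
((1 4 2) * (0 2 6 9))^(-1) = (0 9 6 4 1 2)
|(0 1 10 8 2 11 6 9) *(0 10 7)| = 6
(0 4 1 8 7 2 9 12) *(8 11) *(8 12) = (0 4 1 11 12)(2 9 8 7) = [4, 11, 9, 3, 1, 5, 6, 2, 7, 8, 10, 12, 0]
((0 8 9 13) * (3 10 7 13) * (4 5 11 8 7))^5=((0 7 13)(3 10 4 5 11 8 9))^5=(0 13 7)(3 8 5 10 9 11 4)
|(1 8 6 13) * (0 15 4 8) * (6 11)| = 8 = |(0 15 4 8 11 6 13 1)|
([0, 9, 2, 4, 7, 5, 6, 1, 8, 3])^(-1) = [0, 7, 2, 9, 3, 5, 6, 4, 8, 1]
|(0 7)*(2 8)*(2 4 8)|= |(0 7)(4 8)|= 2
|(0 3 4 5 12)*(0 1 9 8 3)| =7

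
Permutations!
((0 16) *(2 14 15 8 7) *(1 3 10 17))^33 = (0 16)(1 3 10 17)(2 8 14 7 15)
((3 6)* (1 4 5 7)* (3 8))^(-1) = (1 7 5 4)(3 8 6)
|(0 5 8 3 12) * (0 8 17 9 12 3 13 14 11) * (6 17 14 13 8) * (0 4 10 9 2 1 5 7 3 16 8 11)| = 16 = |(0 7 3 16 8 11 4 10 9 12 6 17 2 1 5 14)|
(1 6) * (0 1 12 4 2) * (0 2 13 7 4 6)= [1, 0, 2, 3, 13, 5, 12, 4, 8, 9, 10, 11, 6, 7]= (0 1)(4 13 7)(6 12)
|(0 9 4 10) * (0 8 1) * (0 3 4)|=|(0 9)(1 3 4 10 8)|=10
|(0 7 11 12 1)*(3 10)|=|(0 7 11 12 1)(3 10)|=10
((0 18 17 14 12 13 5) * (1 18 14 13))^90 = ((0 14 12 1 18 17 13 5))^90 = (0 12 18 13)(1 17 5 14)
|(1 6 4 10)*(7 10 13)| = 6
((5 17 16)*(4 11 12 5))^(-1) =(4 16 17 5 12 11)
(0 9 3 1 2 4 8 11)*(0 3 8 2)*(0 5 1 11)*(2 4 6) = (0 9 8)(1 5)(2 6)(3 11) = [9, 5, 6, 11, 4, 1, 2, 7, 0, 8, 10, 3]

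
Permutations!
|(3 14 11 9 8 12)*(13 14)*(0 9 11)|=|(0 9 8 12 3 13 14)|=7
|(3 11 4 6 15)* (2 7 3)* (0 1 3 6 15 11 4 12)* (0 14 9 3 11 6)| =11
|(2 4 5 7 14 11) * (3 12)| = 6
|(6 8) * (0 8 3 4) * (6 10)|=6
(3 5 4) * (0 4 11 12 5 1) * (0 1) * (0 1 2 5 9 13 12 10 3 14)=(0 4 14)(1 2 5 11 10 3)(9 13 12)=[4, 2, 5, 1, 14, 11, 6, 7, 8, 13, 3, 10, 9, 12, 0]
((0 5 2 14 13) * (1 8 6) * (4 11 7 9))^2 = (0 2 13 5 14)(1 6 8)(4 7)(9 11)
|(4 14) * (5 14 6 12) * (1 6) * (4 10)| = 7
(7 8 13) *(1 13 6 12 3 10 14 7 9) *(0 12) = [12, 13, 2, 10, 4, 5, 0, 8, 6, 1, 14, 11, 3, 9, 7] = (0 12 3 10 14 7 8 6)(1 13 9)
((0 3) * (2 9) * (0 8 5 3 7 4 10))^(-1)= (0 10 4 7)(2 9)(3 5 8)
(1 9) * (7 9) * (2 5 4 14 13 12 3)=(1 7 9)(2 5 4 14 13 12 3)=[0, 7, 5, 2, 14, 4, 6, 9, 8, 1, 10, 11, 3, 12, 13]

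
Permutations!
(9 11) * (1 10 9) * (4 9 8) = [0, 10, 2, 3, 9, 5, 6, 7, 4, 11, 8, 1] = (1 10 8 4 9 11)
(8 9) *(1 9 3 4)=(1 9 8 3 4)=[0, 9, 2, 4, 1, 5, 6, 7, 3, 8]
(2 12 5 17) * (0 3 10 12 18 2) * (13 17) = [3, 1, 18, 10, 4, 13, 6, 7, 8, 9, 12, 11, 5, 17, 14, 15, 16, 0, 2] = (0 3 10 12 5 13 17)(2 18)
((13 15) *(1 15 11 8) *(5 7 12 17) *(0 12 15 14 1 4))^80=((0 12 17 5 7 15 13 11 8 4)(1 14))^80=(17)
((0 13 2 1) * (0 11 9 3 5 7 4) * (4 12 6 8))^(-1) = ((0 13 2 1 11 9 3 5 7 12 6 8 4))^(-1) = (0 4 8 6 12 7 5 3 9 11 1 2 13)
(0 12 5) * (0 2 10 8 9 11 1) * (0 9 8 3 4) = [12, 9, 10, 4, 0, 2, 6, 7, 8, 11, 3, 1, 5] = (0 12 5 2 10 3 4)(1 9 11)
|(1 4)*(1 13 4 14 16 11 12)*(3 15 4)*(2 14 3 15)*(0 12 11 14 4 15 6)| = |(0 12 1 3 2 4 13 6)(14 16)| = 8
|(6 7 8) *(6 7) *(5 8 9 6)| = 5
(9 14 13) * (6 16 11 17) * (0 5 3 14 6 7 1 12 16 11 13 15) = (0 5 3 14 15)(1 12 16 13 9 6 11 17 7) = [5, 12, 2, 14, 4, 3, 11, 1, 8, 6, 10, 17, 16, 9, 15, 0, 13, 7]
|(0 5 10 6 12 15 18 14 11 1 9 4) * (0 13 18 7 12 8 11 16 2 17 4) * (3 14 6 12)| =19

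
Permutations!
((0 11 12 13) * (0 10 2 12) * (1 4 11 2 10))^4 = ((0 2 12 13 1 4 11))^4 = (0 1 2 4 12 11 13)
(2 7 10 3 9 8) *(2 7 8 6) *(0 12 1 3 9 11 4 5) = (0 12 1 3 11 4 5)(2 8 7 10 9 6) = [12, 3, 8, 11, 5, 0, 2, 10, 7, 6, 9, 4, 1]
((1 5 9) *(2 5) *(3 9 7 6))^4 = (1 6 2 3 5 9 7) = ((1 2 5 7 6 3 9))^4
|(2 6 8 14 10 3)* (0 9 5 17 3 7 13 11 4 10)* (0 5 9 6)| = 40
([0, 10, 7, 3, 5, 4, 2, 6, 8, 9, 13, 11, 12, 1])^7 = [0, 10, 7, 3, 5, 4, 2, 6, 8, 9, 13, 11, 12, 1]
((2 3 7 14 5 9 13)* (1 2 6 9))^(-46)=(1 3 14)(2 7 5)(6 13 9)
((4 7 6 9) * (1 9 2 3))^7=(9)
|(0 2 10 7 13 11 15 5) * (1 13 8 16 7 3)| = |(0 2 10 3 1 13 11 15 5)(7 8 16)| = 9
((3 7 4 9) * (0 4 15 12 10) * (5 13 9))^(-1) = (0 10 12 15 7 3 9 13 5 4)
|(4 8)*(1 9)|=2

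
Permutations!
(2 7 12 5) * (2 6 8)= (2 7 12 5 6 8)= [0, 1, 7, 3, 4, 6, 8, 12, 2, 9, 10, 11, 5]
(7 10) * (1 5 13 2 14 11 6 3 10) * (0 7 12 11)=(0 7 1 5 13 2 14)(3 10 12 11 6)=[7, 5, 14, 10, 4, 13, 3, 1, 8, 9, 12, 6, 11, 2, 0]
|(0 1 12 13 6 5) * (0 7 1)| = 6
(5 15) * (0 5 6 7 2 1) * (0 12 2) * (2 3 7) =[5, 12, 1, 7, 4, 15, 2, 0, 8, 9, 10, 11, 3, 13, 14, 6] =(0 5 15 6 2 1 12 3 7)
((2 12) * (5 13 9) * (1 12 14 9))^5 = ((1 12 2 14 9 5 13))^5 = (1 5 14 12 13 9 2)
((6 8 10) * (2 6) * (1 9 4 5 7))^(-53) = (1 4 7 9 5)(2 10 8 6)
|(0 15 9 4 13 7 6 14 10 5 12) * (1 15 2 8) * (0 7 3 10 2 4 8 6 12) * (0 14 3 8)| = |(0 4 13 8 1 15 9)(2 6 3 10 5 14)(7 12)| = 42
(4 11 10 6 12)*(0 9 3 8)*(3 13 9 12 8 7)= (0 12 4 11 10 6 8)(3 7)(9 13)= [12, 1, 2, 7, 11, 5, 8, 3, 0, 13, 6, 10, 4, 9]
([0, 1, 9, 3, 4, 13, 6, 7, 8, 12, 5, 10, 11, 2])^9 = [0, 1, 12, 3, 4, 2, 6, 7, 8, 11, 13, 5, 10, 9]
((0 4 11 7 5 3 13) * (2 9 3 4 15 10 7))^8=(0 9 4 10 13 2 5 15 3 11 7)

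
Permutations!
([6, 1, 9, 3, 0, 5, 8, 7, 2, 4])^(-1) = [4, 1, 8, 3, 9, 5, 0, 7, 6, 2]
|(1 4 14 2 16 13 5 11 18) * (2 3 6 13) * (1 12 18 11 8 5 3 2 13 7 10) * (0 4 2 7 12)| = |(0 4 14 7 10 1 2 16 13 3 6 12 18)(5 8)| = 26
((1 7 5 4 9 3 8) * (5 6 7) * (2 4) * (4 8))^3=((1 5 2 8)(3 4 9)(6 7))^3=(9)(1 8 2 5)(6 7)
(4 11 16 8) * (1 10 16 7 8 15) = [0, 10, 2, 3, 11, 5, 6, 8, 4, 9, 16, 7, 12, 13, 14, 1, 15] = (1 10 16 15)(4 11 7 8)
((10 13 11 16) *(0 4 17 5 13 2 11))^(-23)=(0 17 13 4 5)(2 11 16 10)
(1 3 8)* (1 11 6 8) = [0, 3, 2, 1, 4, 5, 8, 7, 11, 9, 10, 6] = (1 3)(6 8 11)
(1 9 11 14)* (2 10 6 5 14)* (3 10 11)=(1 9 3 10 6 5 14)(2 11)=[0, 9, 11, 10, 4, 14, 5, 7, 8, 3, 6, 2, 12, 13, 1]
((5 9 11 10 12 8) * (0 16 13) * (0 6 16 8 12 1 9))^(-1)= ((0 8 5)(1 9 11 10)(6 16 13))^(-1)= (0 5 8)(1 10 11 9)(6 13 16)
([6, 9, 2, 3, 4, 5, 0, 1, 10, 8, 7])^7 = [6, 8, 2, 3, 4, 5, 0, 9, 7, 10, 1]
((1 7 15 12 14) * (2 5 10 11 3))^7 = (1 15 14 7 12)(2 10 3 5 11)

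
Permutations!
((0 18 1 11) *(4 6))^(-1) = (0 11 1 18)(4 6)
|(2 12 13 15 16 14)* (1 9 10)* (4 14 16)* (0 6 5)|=6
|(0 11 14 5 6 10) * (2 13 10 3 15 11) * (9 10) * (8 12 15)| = 40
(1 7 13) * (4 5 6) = [0, 7, 2, 3, 5, 6, 4, 13, 8, 9, 10, 11, 12, 1] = (1 7 13)(4 5 6)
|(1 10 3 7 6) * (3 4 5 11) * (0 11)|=|(0 11 3 7 6 1 10 4 5)|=9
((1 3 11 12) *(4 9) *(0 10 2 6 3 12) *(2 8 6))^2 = (12)(0 8 3)(6 11 10)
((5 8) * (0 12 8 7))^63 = ((0 12 8 5 7))^63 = (0 5 12 7 8)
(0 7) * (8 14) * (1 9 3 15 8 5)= (0 7)(1 9 3 15 8 14 5)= [7, 9, 2, 15, 4, 1, 6, 0, 14, 3, 10, 11, 12, 13, 5, 8]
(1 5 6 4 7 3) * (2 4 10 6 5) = (1 2 4 7 3)(6 10) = [0, 2, 4, 1, 7, 5, 10, 3, 8, 9, 6]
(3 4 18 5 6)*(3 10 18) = (3 4)(5 6 10 18) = [0, 1, 2, 4, 3, 6, 10, 7, 8, 9, 18, 11, 12, 13, 14, 15, 16, 17, 5]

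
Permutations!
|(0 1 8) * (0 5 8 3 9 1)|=6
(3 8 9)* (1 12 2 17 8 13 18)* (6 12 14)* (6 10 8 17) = (1 14 10 8 9 3 13 18)(2 6 12) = [0, 14, 6, 13, 4, 5, 12, 7, 9, 3, 8, 11, 2, 18, 10, 15, 16, 17, 1]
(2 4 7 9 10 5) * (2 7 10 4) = (4 10 5 7 9) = [0, 1, 2, 3, 10, 7, 6, 9, 8, 4, 5]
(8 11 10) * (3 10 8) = (3 10)(8 11) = [0, 1, 2, 10, 4, 5, 6, 7, 11, 9, 3, 8]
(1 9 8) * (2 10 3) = (1 9 8)(2 10 3) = [0, 9, 10, 2, 4, 5, 6, 7, 1, 8, 3]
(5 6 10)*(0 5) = (0 5 6 10) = [5, 1, 2, 3, 4, 6, 10, 7, 8, 9, 0]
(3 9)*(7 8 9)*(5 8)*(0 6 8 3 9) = [6, 1, 2, 7, 4, 3, 8, 5, 0, 9] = (9)(0 6 8)(3 7 5)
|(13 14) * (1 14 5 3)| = 5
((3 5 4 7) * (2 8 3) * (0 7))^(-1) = (0 4 5 3 8 2 7) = ((0 7 2 8 3 5 4))^(-1)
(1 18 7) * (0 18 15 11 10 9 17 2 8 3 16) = (0 18 7 1 15 11 10 9 17 2 8 3 16) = [18, 15, 8, 16, 4, 5, 6, 1, 3, 17, 9, 10, 12, 13, 14, 11, 0, 2, 7]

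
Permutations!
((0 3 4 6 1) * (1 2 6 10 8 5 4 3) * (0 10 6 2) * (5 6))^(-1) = ((0 1 10 8 6)(4 5))^(-1) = (0 6 8 10 1)(4 5)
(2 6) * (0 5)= (0 5)(2 6)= [5, 1, 6, 3, 4, 0, 2]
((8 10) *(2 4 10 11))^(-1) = ((2 4 10 8 11))^(-1) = (2 11 8 10 4)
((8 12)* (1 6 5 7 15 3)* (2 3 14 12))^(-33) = ((1 6 5 7 15 14 12 8 2 3))^(-33) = (1 8 15 6 2 14 5 3 12 7)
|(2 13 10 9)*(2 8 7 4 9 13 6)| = |(2 6)(4 9 8 7)(10 13)| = 4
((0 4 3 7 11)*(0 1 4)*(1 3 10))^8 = (1 10 4)(3 11 7) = ((1 4 10)(3 7 11))^8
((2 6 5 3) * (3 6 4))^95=(2 3 4)(5 6)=((2 4 3)(5 6))^95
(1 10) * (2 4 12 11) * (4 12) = (1 10)(2 12 11) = [0, 10, 12, 3, 4, 5, 6, 7, 8, 9, 1, 2, 11]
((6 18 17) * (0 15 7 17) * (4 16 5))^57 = (0 17)(6 15)(7 18)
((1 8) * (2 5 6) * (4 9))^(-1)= (1 8)(2 6 5)(4 9)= ((1 8)(2 5 6)(4 9))^(-1)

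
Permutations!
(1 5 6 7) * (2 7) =(1 5 6 2 7) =[0, 5, 7, 3, 4, 6, 2, 1]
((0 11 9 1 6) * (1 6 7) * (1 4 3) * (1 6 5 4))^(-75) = (0 9 4 6 11 5 3)(1 7)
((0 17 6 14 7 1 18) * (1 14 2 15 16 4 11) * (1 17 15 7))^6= ((0 15 16 4 11 17 6 2 7 14 1 18))^6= (0 6)(1 11)(2 15)(4 14)(7 16)(17 18)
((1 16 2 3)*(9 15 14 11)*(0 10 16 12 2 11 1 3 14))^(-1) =(0 15 9 11 16 10)(1 14 2 12)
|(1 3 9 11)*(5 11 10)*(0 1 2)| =|(0 1 3 9 10 5 11 2)| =8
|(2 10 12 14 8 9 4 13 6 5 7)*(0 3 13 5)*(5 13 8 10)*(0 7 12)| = 13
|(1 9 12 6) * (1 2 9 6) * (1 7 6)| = |(2 9 12 7 6)| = 5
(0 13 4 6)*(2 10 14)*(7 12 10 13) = (0 7 12 10 14 2 13 4 6) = [7, 1, 13, 3, 6, 5, 0, 12, 8, 9, 14, 11, 10, 4, 2]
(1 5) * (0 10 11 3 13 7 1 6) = (0 10 11 3 13 7 1 5 6) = [10, 5, 2, 13, 4, 6, 0, 1, 8, 9, 11, 3, 12, 7]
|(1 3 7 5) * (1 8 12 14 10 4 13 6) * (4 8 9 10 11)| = 13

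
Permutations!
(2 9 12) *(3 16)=[0, 1, 9, 16, 4, 5, 6, 7, 8, 12, 10, 11, 2, 13, 14, 15, 3]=(2 9 12)(3 16)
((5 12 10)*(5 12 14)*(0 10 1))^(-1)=((0 10 12 1)(5 14))^(-1)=(0 1 12 10)(5 14)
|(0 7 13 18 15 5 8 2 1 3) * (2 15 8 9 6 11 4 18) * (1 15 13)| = 20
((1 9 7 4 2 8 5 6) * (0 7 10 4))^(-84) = (1 2)(4 6)(5 10)(8 9)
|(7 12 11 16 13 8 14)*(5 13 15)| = |(5 13 8 14 7 12 11 16 15)| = 9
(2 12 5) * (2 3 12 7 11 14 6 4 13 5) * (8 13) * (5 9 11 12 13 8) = [0, 1, 7, 13, 5, 3, 4, 12, 8, 11, 10, 14, 2, 9, 6] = (2 7 12)(3 13 9 11 14 6 4 5)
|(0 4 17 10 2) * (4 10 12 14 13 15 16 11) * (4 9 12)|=42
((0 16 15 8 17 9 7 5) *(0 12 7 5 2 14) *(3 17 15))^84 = (0 9 2 3 12)(5 14 17 7 16) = ((0 16 3 17 9 5 12 7 2 14)(8 15))^84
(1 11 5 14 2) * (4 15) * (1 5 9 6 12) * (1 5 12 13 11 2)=[0, 2, 12, 3, 15, 14, 13, 7, 8, 6, 10, 9, 5, 11, 1, 4]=(1 2 12 5 14)(4 15)(6 13 11 9)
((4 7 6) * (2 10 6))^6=((2 10 6 4 7))^6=(2 10 6 4 7)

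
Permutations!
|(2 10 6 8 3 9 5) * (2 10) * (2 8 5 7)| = 15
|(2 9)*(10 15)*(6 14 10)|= |(2 9)(6 14 10 15)|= 4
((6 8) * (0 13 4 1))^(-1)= ((0 13 4 1)(6 8))^(-1)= (0 1 4 13)(6 8)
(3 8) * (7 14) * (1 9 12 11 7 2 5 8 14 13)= (1 9 12 11 7 13)(2 5 8 3 14)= [0, 9, 5, 14, 4, 8, 6, 13, 3, 12, 10, 7, 11, 1, 2]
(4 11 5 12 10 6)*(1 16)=[0, 16, 2, 3, 11, 12, 4, 7, 8, 9, 6, 5, 10, 13, 14, 15, 1]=(1 16)(4 11 5 12 10 6)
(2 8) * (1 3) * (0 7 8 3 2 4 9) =(0 7 8 4 9)(1 2 3) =[7, 2, 3, 1, 9, 5, 6, 8, 4, 0]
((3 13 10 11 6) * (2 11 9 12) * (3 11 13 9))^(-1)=(2 12 9 3 10 13)(6 11)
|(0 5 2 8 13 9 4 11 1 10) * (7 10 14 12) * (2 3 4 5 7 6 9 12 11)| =9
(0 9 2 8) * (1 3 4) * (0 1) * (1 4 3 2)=(0 9 1 2 8 4)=[9, 2, 8, 3, 0, 5, 6, 7, 4, 1]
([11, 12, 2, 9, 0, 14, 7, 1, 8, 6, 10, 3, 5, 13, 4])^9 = [14, 6, 2, 0, 5, 1, 3, 9, 8, 11, 10, 4, 7, 13, 12]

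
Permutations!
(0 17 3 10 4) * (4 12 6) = (0 17 3 10 12 6 4) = [17, 1, 2, 10, 0, 5, 4, 7, 8, 9, 12, 11, 6, 13, 14, 15, 16, 3]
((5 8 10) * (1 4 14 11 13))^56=((1 4 14 11 13)(5 8 10))^56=(1 4 14 11 13)(5 10 8)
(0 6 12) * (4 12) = (0 6 4 12) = [6, 1, 2, 3, 12, 5, 4, 7, 8, 9, 10, 11, 0]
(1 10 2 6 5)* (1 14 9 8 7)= (1 10 2 6 5 14 9 8 7)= [0, 10, 6, 3, 4, 14, 5, 1, 7, 8, 2, 11, 12, 13, 9]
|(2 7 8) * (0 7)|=|(0 7 8 2)|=4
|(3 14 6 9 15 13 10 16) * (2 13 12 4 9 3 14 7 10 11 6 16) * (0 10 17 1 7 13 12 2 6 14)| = 120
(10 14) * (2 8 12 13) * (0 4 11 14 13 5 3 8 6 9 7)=(0 4 11 14 10 13 2 6 9 7)(3 8 12 5)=[4, 1, 6, 8, 11, 3, 9, 0, 12, 7, 13, 14, 5, 2, 10]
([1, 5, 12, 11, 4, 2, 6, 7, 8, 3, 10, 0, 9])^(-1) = (0 11 3 9 12 2 5 1)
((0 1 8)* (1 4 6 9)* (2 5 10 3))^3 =((0 4 6 9 1 8)(2 5 10 3))^3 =(0 9)(1 4)(2 3 10 5)(6 8)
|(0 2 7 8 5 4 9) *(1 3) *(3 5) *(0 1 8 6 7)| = |(0 2)(1 5 4 9)(3 8)(6 7)| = 4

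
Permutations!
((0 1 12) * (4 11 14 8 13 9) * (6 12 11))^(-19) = ((0 1 11 14 8 13 9 4 6 12))^(-19) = (0 1 11 14 8 13 9 4 6 12)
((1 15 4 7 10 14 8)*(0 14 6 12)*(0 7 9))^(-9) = (0 4 1 14 9 15 8)(6 10 7 12)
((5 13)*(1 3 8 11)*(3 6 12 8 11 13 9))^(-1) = ((1 6 12 8 13 5 9 3 11))^(-1) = (1 11 3 9 5 13 8 12 6)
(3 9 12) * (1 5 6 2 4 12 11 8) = (1 5 6 2 4 12 3 9 11 8) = [0, 5, 4, 9, 12, 6, 2, 7, 1, 11, 10, 8, 3]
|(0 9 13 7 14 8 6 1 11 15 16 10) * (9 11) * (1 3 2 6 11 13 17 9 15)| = 30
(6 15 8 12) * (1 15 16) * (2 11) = (1 15 8 12 6 16)(2 11) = [0, 15, 11, 3, 4, 5, 16, 7, 12, 9, 10, 2, 6, 13, 14, 8, 1]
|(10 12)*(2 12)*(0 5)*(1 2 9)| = |(0 5)(1 2 12 10 9)| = 10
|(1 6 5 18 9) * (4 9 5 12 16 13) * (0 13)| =8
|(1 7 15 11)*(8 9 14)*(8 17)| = 4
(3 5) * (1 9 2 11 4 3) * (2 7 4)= (1 9 7 4 3 5)(2 11)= [0, 9, 11, 5, 3, 1, 6, 4, 8, 7, 10, 2]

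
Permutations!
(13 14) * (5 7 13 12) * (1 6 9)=[0, 6, 2, 3, 4, 7, 9, 13, 8, 1, 10, 11, 5, 14, 12]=(1 6 9)(5 7 13 14 12)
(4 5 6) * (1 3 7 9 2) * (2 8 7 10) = (1 3 10 2)(4 5 6)(7 9 8) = [0, 3, 1, 10, 5, 6, 4, 9, 7, 8, 2]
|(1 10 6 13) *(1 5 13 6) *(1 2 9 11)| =10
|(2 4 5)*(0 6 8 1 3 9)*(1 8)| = 15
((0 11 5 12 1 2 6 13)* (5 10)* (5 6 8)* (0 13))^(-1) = (13)(0 6 10 11)(1 12 5 8 2)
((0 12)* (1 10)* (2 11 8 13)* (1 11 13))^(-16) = ((0 12)(1 10 11 8)(2 13))^(-16) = (13)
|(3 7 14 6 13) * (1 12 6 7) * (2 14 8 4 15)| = 30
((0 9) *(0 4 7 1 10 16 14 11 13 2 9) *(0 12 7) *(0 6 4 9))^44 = ((0 12 7 1 10 16 14 11 13 2)(4 6))^44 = (0 10 13 7 14)(1 11 12 16 2)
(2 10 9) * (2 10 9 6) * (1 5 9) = [0, 5, 1, 3, 4, 9, 2, 7, 8, 10, 6] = (1 5 9 10 6 2)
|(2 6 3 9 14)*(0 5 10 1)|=|(0 5 10 1)(2 6 3 9 14)|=20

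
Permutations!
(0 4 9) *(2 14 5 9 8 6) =(0 4 8 6 2 14 5 9) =[4, 1, 14, 3, 8, 9, 2, 7, 6, 0, 10, 11, 12, 13, 5]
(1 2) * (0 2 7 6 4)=[2, 7, 1, 3, 0, 5, 4, 6]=(0 2 1 7 6 4)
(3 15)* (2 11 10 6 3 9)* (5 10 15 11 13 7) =(2 13 7 5 10 6 3 11 15 9) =[0, 1, 13, 11, 4, 10, 3, 5, 8, 2, 6, 15, 12, 7, 14, 9]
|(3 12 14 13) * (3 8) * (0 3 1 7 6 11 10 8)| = 30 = |(0 3 12 14 13)(1 7 6 11 10 8)|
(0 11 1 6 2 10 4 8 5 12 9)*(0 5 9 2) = (0 11 1 6)(2 10 4 8 9 5 12) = [11, 6, 10, 3, 8, 12, 0, 7, 9, 5, 4, 1, 2]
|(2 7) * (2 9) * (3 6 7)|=|(2 3 6 7 9)|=5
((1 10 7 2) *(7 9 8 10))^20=(1 2 7)(8 9 10)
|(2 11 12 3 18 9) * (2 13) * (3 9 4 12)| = 8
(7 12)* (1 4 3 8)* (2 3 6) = (1 4 6 2 3 8)(7 12) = [0, 4, 3, 8, 6, 5, 2, 12, 1, 9, 10, 11, 7]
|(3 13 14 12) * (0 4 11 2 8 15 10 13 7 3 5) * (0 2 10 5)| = 28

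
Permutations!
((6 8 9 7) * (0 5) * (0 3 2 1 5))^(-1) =((1 5 3 2)(6 8 9 7))^(-1) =(1 2 3 5)(6 7 9 8)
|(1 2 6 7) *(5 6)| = |(1 2 5 6 7)| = 5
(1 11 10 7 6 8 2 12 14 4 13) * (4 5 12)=(1 11 10 7 6 8 2 4 13)(5 12 14)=[0, 11, 4, 3, 13, 12, 8, 6, 2, 9, 7, 10, 14, 1, 5]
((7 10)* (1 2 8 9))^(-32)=(10)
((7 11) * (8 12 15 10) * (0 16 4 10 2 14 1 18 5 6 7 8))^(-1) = (0 10 4 16)(1 14 2 15 12 8 11 7 6 5 18)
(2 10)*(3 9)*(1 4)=(1 4)(2 10)(3 9)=[0, 4, 10, 9, 1, 5, 6, 7, 8, 3, 2]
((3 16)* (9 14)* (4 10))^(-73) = (3 16)(4 10)(9 14)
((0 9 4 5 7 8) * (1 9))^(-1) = ((0 1 9 4 5 7 8))^(-1) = (0 8 7 5 4 9 1)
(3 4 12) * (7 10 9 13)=[0, 1, 2, 4, 12, 5, 6, 10, 8, 13, 9, 11, 3, 7]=(3 4 12)(7 10 9 13)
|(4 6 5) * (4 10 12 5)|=|(4 6)(5 10 12)|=6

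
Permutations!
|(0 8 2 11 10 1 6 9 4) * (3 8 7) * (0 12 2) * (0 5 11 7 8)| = |(0 8 5 11 10 1 6 9 4 12 2 7 3)| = 13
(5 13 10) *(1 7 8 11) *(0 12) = (0 12)(1 7 8 11)(5 13 10) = [12, 7, 2, 3, 4, 13, 6, 8, 11, 9, 5, 1, 0, 10]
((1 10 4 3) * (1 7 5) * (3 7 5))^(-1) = ((1 10 4 7 3 5))^(-1) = (1 5 3 7 4 10)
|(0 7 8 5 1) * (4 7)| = 6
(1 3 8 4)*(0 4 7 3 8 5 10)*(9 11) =(0 4 1 8 7 3 5 10)(9 11) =[4, 8, 2, 5, 1, 10, 6, 3, 7, 11, 0, 9]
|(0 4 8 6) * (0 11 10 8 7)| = 12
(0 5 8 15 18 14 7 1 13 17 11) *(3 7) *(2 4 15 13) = (0 5 8 13 17 11)(1 2 4 15 18 14 3 7) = [5, 2, 4, 7, 15, 8, 6, 1, 13, 9, 10, 0, 12, 17, 3, 18, 16, 11, 14]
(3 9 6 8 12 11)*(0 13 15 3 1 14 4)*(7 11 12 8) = [13, 14, 2, 9, 0, 5, 7, 11, 8, 6, 10, 1, 12, 15, 4, 3] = (0 13 15 3 9 6 7 11 1 14 4)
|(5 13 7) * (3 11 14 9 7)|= 7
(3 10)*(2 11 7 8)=(2 11 7 8)(3 10)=[0, 1, 11, 10, 4, 5, 6, 8, 2, 9, 3, 7]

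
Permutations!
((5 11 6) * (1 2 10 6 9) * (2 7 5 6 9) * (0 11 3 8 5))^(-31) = (0 9 11 1 2 7 10)(3 5 8)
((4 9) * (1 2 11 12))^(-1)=((1 2 11 12)(4 9))^(-1)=(1 12 11 2)(4 9)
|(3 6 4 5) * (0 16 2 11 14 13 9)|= 28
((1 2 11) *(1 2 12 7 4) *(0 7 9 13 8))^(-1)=(0 8 13 9 12 1 4 7)(2 11)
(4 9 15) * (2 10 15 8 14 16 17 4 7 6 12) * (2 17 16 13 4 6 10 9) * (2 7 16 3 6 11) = (2 9 8 14 13 4 7 10 15 16 3 6 12 17 11) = [0, 1, 9, 6, 7, 5, 12, 10, 14, 8, 15, 2, 17, 4, 13, 16, 3, 11]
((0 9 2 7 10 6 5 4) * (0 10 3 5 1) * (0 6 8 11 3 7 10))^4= (0 8 4 10 5 2 3 9 11)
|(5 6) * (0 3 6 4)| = 5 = |(0 3 6 5 4)|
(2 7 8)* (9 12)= (2 7 8)(9 12)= [0, 1, 7, 3, 4, 5, 6, 8, 2, 12, 10, 11, 9]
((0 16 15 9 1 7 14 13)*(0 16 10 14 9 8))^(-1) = (0 8 15 16 13 14 10)(1 9 7)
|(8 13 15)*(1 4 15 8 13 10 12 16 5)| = |(1 4 15 13 8 10 12 16 5)| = 9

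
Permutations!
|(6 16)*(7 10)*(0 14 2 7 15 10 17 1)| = 6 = |(0 14 2 7 17 1)(6 16)(10 15)|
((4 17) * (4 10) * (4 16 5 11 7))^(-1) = (4 7 11 5 16 10 17)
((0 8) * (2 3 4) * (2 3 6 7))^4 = ((0 8)(2 6 7)(3 4))^4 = (8)(2 6 7)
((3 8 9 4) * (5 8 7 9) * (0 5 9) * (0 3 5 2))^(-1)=((0 2)(3 7)(4 5 8 9))^(-1)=(0 2)(3 7)(4 9 8 5)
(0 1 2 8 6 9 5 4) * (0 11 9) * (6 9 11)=[1, 2, 8, 3, 6, 4, 0, 7, 9, 5, 10, 11]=(11)(0 1 2 8 9 5 4 6)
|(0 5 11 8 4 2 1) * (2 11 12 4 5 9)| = |(0 9 2 1)(4 11 8 5 12)| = 20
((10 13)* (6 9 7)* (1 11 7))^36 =((1 11 7 6 9)(10 13))^36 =(13)(1 11 7 6 9)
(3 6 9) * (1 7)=(1 7)(3 6 9)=[0, 7, 2, 6, 4, 5, 9, 1, 8, 3]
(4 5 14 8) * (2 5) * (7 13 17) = (2 5 14 8 4)(7 13 17) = [0, 1, 5, 3, 2, 14, 6, 13, 4, 9, 10, 11, 12, 17, 8, 15, 16, 7]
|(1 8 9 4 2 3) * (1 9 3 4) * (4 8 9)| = 4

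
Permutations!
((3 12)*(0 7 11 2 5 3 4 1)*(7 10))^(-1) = (0 1 4 12 3 5 2 11 7 10)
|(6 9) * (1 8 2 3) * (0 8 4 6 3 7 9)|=9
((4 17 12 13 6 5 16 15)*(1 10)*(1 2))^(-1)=(1 2 10)(4 15 16 5 6 13 12 17)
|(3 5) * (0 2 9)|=6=|(0 2 9)(3 5)|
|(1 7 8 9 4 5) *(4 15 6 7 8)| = |(1 8 9 15 6 7 4 5)| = 8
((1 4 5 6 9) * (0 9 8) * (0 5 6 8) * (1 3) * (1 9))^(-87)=(0 1 4 6)(3 9)(5 8)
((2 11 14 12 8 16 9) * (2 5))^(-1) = (2 5 9 16 8 12 14 11)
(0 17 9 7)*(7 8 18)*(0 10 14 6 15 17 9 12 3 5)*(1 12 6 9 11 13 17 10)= (0 11 13 17 6 15 10 14 9 8 18 7 1 12 3 5)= [11, 12, 2, 5, 4, 0, 15, 1, 18, 8, 14, 13, 3, 17, 9, 10, 16, 6, 7]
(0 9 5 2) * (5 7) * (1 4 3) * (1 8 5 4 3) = (0 9 7 4 1 3 8 5 2) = [9, 3, 0, 8, 1, 2, 6, 4, 5, 7]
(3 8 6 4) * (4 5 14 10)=(3 8 6 5 14 10 4)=[0, 1, 2, 8, 3, 14, 5, 7, 6, 9, 4, 11, 12, 13, 10]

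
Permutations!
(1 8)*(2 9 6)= (1 8)(2 9 6)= [0, 8, 9, 3, 4, 5, 2, 7, 1, 6]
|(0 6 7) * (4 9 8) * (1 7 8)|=|(0 6 8 4 9 1 7)|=7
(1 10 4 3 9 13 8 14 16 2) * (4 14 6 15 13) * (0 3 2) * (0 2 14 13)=(0 3 9 4 14 16 2 1 10 13 8 6 15)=[3, 10, 1, 9, 14, 5, 15, 7, 6, 4, 13, 11, 12, 8, 16, 0, 2]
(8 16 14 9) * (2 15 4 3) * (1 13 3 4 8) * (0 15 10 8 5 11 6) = [15, 13, 10, 2, 4, 11, 0, 7, 16, 1, 8, 6, 12, 3, 9, 5, 14] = (0 15 5 11 6)(1 13 3 2 10 8 16 14 9)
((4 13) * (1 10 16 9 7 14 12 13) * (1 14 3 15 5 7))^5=((1 10 16 9)(3 15 5 7)(4 14 12 13))^5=(1 10 16 9)(3 15 5 7)(4 14 12 13)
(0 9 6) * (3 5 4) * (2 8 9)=[2, 1, 8, 5, 3, 4, 0, 7, 9, 6]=(0 2 8 9 6)(3 5 4)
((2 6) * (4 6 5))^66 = (2 4)(5 6)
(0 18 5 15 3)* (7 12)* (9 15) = (0 18 5 9 15 3)(7 12) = [18, 1, 2, 0, 4, 9, 6, 12, 8, 15, 10, 11, 7, 13, 14, 3, 16, 17, 5]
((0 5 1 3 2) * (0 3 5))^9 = ((1 5)(2 3))^9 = (1 5)(2 3)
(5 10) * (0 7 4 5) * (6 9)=(0 7 4 5 10)(6 9)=[7, 1, 2, 3, 5, 10, 9, 4, 8, 6, 0]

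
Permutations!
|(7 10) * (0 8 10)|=4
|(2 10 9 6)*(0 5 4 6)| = 7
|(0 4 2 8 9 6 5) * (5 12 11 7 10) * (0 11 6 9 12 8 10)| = 21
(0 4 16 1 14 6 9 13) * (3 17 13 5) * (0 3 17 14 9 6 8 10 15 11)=(0 4 16 1 9 5 17 13 3 14 8 10 15 11)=[4, 9, 2, 14, 16, 17, 6, 7, 10, 5, 15, 0, 12, 3, 8, 11, 1, 13]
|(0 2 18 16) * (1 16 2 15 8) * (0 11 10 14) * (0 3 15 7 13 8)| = |(0 7 13 8 1 16 11 10 14 3 15)(2 18)| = 22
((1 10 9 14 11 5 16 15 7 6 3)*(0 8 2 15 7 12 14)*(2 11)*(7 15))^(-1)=(0 9 10 1 3 6 7 2 14 12 15 16 5 11 8)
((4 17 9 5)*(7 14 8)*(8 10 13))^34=(4 9)(5 17)(7 8 13 10 14)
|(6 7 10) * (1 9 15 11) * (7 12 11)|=8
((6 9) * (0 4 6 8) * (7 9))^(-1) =(0 8 9 7 6 4)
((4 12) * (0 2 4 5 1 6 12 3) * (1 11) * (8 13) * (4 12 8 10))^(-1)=(0 3 4 10 13 8 6 1 11 5 12 2)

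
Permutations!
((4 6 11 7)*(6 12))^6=((4 12 6 11 7))^6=(4 12 6 11 7)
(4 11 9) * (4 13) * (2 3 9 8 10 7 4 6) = (2 3 9 13 6)(4 11 8 10 7) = [0, 1, 3, 9, 11, 5, 2, 4, 10, 13, 7, 8, 12, 6]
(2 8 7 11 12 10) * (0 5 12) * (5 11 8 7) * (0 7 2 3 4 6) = (0 11 7 8 5 12 10 3 4 6) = [11, 1, 2, 4, 6, 12, 0, 8, 5, 9, 3, 7, 10]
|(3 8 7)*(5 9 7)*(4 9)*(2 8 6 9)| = 4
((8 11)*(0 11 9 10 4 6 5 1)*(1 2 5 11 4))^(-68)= ((0 4 6 11 8 9 10 1)(2 5))^(-68)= (0 8)(1 11)(4 9)(6 10)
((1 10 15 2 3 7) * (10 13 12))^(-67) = (1 2 12 7 15 13 3 10)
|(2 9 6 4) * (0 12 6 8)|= 7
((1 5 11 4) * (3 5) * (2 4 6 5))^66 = ((1 3 2 4)(5 11 6))^66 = (11)(1 2)(3 4)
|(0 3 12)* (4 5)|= |(0 3 12)(4 5)|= 6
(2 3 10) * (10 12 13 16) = (2 3 12 13 16 10) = [0, 1, 3, 12, 4, 5, 6, 7, 8, 9, 2, 11, 13, 16, 14, 15, 10]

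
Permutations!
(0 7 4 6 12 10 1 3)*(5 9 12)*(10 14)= (0 7 4 6 5 9 12 14 10 1 3)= [7, 3, 2, 0, 6, 9, 5, 4, 8, 12, 1, 11, 14, 13, 10]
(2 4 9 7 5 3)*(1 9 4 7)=(1 9)(2 7 5 3)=[0, 9, 7, 2, 4, 3, 6, 5, 8, 1]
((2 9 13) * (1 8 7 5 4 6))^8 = ((1 8 7 5 4 6)(2 9 13))^8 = (1 7 4)(2 13 9)(5 6 8)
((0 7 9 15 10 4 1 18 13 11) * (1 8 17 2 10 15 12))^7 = ((0 7 9 12 1 18 13 11)(2 10 4 8 17))^7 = (0 11 13 18 1 12 9 7)(2 4 17 10 8)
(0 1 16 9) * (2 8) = [1, 16, 8, 3, 4, 5, 6, 7, 2, 0, 10, 11, 12, 13, 14, 15, 9] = (0 1 16 9)(2 8)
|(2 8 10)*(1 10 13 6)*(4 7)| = 6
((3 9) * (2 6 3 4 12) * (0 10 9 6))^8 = (0 9 12)(2 10 4)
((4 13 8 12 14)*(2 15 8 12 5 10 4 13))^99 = (2 5)(4 8)(10 15)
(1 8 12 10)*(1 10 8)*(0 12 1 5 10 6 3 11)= [12, 5, 2, 11, 4, 10, 3, 7, 1, 9, 6, 0, 8]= (0 12 8 1 5 10 6 3 11)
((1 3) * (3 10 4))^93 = (1 10 4 3) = ((1 10 4 3))^93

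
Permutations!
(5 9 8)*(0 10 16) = (0 10 16)(5 9 8) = [10, 1, 2, 3, 4, 9, 6, 7, 5, 8, 16, 11, 12, 13, 14, 15, 0]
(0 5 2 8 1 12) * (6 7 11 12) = (0 5 2 8 1 6 7 11 12) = [5, 6, 8, 3, 4, 2, 7, 11, 1, 9, 10, 12, 0]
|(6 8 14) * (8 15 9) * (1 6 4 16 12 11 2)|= 11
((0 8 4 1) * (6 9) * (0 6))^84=(9)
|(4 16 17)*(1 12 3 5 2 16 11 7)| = 10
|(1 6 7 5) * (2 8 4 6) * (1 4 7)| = 7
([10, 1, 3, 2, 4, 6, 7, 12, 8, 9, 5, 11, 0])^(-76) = (0 5 7)(6 12 10)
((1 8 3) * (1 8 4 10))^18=((1 4 10)(3 8))^18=(10)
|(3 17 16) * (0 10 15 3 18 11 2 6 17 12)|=|(0 10 15 3 12)(2 6 17 16 18 11)|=30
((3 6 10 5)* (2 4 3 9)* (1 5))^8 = ((1 5 9 2 4 3 6 10))^8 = (10)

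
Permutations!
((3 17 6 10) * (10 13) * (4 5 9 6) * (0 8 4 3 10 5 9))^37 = (0 4 6 5 8 9 13)(3 17)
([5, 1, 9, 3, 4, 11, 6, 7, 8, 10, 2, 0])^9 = (11)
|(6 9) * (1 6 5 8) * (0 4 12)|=|(0 4 12)(1 6 9 5 8)|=15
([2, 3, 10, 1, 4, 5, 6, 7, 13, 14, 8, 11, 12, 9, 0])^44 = (0 10 13 14 2 8 9)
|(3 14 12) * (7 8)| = |(3 14 12)(7 8)| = 6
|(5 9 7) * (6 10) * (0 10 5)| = |(0 10 6 5 9 7)| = 6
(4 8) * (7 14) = (4 8)(7 14) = [0, 1, 2, 3, 8, 5, 6, 14, 4, 9, 10, 11, 12, 13, 7]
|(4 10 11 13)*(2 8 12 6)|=4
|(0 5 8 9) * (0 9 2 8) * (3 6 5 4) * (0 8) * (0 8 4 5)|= |(9)(0 5 4 3 6)(2 8)|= 10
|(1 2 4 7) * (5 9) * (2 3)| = 10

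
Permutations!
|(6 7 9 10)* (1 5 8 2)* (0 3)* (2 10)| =|(0 3)(1 5 8 10 6 7 9 2)| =8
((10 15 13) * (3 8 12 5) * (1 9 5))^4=(1 8 5)(3 9 12)(10 15 13)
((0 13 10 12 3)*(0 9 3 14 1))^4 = ((0 13 10 12 14 1)(3 9))^4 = (0 14 10)(1 12 13)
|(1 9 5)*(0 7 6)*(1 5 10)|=3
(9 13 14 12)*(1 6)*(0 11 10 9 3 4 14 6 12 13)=(0 11 10 9)(1 12 3 4 14 13 6)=[11, 12, 2, 4, 14, 5, 1, 7, 8, 0, 9, 10, 3, 6, 13]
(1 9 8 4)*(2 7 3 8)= (1 9 2 7 3 8 4)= [0, 9, 7, 8, 1, 5, 6, 3, 4, 2]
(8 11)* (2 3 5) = [0, 1, 3, 5, 4, 2, 6, 7, 11, 9, 10, 8] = (2 3 5)(8 11)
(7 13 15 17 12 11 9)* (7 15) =[0, 1, 2, 3, 4, 5, 6, 13, 8, 15, 10, 9, 11, 7, 14, 17, 16, 12] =(7 13)(9 15 17 12 11)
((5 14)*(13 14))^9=((5 13 14))^9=(14)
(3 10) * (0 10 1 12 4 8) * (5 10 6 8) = (0 6 8)(1 12 4 5 10 3) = [6, 12, 2, 1, 5, 10, 8, 7, 0, 9, 3, 11, 4]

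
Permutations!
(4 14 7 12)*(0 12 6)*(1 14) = (0 12 4 1 14 7 6) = [12, 14, 2, 3, 1, 5, 0, 6, 8, 9, 10, 11, 4, 13, 7]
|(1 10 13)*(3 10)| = 4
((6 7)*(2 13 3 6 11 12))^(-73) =((2 13 3 6 7 11 12))^(-73) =(2 7 13 11 3 12 6)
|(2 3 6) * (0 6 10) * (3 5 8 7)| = 8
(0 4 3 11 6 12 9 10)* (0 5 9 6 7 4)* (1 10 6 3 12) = (1 10 5 9 6)(3 11 7 4 12) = [0, 10, 2, 11, 12, 9, 1, 4, 8, 6, 5, 7, 3]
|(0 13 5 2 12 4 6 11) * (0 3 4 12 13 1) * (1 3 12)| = 21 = |(0 3 4 6 11 12 1)(2 13 5)|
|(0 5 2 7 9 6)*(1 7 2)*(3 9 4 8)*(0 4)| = 20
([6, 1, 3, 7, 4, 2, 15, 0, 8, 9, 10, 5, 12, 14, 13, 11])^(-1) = (0 7 3 2 5 11 15 6)(13 14)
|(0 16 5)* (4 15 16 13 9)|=|(0 13 9 4 15 16 5)|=7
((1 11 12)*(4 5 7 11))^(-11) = (1 4 5 7 11 12) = ((1 4 5 7 11 12))^(-11)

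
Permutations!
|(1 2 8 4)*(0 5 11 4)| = |(0 5 11 4 1 2 8)| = 7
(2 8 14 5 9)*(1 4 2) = (1 4 2 8 14 5 9) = [0, 4, 8, 3, 2, 9, 6, 7, 14, 1, 10, 11, 12, 13, 5]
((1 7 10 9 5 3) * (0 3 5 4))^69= (0 4 9 10 7 1 3)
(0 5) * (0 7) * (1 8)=(0 5 7)(1 8)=[5, 8, 2, 3, 4, 7, 6, 0, 1]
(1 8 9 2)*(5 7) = [0, 8, 1, 3, 4, 7, 6, 5, 9, 2] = (1 8 9 2)(5 7)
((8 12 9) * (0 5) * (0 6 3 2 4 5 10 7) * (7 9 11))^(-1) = (0 7 11 12 8 9 10)(2 3 6 5 4)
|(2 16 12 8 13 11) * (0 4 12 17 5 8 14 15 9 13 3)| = 14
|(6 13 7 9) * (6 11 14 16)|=|(6 13 7 9 11 14 16)|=7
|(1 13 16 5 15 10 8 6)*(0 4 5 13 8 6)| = 8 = |(0 4 5 15 10 6 1 8)(13 16)|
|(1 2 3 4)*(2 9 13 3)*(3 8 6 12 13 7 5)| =12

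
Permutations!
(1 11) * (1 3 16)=(1 11 3 16)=[0, 11, 2, 16, 4, 5, 6, 7, 8, 9, 10, 3, 12, 13, 14, 15, 1]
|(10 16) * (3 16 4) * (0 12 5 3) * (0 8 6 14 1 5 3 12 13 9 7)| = 20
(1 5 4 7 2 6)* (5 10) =[0, 10, 6, 3, 7, 4, 1, 2, 8, 9, 5] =(1 10 5 4 7 2 6)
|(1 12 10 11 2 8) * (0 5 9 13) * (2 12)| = 12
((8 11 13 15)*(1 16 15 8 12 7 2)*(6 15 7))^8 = ((1 16 7 2)(6 15 12)(8 11 13))^8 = (16)(6 12 15)(8 13 11)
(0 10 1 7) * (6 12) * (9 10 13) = (0 13 9 10 1 7)(6 12) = [13, 7, 2, 3, 4, 5, 12, 0, 8, 10, 1, 11, 6, 9]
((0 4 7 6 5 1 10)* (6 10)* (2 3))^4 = ((0 4 7 10)(1 6 5)(2 3))^4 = (10)(1 6 5)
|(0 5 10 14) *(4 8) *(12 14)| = 10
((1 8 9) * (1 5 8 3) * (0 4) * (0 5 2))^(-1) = (0 2 9 8 5 4)(1 3)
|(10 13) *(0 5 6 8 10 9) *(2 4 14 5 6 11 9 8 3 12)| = 30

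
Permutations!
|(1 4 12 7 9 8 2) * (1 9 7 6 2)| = 7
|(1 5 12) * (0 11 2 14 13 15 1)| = |(0 11 2 14 13 15 1 5 12)| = 9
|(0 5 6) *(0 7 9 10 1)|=7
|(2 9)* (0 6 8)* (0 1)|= 4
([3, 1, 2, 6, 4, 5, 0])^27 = [0, 1, 2, 3, 4, 5, 6]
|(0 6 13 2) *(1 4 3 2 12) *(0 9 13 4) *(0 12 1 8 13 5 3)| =|(0 6 4)(1 12 8 13)(2 9 5 3)| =12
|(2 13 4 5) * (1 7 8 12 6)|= |(1 7 8 12 6)(2 13 4 5)|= 20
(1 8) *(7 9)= (1 8)(7 9)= [0, 8, 2, 3, 4, 5, 6, 9, 1, 7]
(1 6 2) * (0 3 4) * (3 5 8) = (0 5 8 3 4)(1 6 2) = [5, 6, 1, 4, 0, 8, 2, 7, 3]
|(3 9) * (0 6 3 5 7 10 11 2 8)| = |(0 6 3 9 5 7 10 11 2 8)| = 10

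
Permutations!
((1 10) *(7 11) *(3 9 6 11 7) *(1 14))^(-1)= ((1 10 14)(3 9 6 11))^(-1)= (1 14 10)(3 11 6 9)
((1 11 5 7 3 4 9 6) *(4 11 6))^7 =((1 6)(3 11 5 7)(4 9))^7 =(1 6)(3 7 5 11)(4 9)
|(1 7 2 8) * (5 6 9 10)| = |(1 7 2 8)(5 6 9 10)| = 4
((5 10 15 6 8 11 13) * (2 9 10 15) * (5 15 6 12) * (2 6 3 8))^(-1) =((2 9 10 6)(3 8 11 13 15 12 5))^(-1) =(2 6 10 9)(3 5 12 15 13 11 8)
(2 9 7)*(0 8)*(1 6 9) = [8, 6, 1, 3, 4, 5, 9, 2, 0, 7] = (0 8)(1 6 9 7 2)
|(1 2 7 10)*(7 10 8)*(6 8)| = 3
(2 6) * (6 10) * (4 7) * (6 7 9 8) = (2 10 7 4 9 8 6) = [0, 1, 10, 3, 9, 5, 2, 4, 6, 8, 7]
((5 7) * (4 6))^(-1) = ((4 6)(5 7))^(-1) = (4 6)(5 7)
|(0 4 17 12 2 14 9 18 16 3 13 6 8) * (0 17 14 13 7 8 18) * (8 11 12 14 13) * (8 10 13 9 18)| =|(0 4 9)(2 10 13 6 8 17 14 18 16 3 7 11 12)| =39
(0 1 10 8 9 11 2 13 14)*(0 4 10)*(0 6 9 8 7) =(0 1 6 9 11 2 13 14 4 10 7) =[1, 6, 13, 3, 10, 5, 9, 0, 8, 11, 7, 2, 12, 14, 4]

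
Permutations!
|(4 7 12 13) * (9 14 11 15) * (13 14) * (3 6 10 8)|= |(3 6 10 8)(4 7 12 14 11 15 9 13)|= 8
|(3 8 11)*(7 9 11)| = 5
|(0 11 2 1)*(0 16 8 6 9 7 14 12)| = |(0 11 2 1 16 8 6 9 7 14 12)| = 11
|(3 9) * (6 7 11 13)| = |(3 9)(6 7 11 13)| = 4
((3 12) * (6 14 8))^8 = ((3 12)(6 14 8))^8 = (6 8 14)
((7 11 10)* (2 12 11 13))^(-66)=(13)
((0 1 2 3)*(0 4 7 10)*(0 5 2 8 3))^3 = ((0 1 8 3 4 7 10 5 2))^3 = (0 3 10)(1 4 5)(2 8 7)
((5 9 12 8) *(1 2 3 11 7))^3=(1 11 2 7 3)(5 8 12 9)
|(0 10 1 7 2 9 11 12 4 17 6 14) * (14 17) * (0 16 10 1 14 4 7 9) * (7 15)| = |(0 1 9 11 12 15 7 2)(6 17)(10 14 16)| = 24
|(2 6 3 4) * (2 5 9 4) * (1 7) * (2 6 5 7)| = 6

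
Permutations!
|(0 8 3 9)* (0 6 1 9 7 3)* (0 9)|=10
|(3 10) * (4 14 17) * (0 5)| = 6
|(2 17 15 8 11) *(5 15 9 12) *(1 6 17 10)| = 11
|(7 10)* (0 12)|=2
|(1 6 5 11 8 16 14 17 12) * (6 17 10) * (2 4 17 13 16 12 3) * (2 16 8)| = |(1 13 8 12)(2 4 17 3 16 14 10 6 5 11)| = 20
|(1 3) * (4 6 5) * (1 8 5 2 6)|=|(1 3 8 5 4)(2 6)|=10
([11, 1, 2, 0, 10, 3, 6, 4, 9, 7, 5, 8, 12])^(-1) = [3, 1, 2, 5, 7, 10, 6, 9, 11, 8, 4, 0, 12]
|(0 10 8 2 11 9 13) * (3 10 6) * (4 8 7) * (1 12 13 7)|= |(0 6 3 10 1 12 13)(2 11 9 7 4 8)|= 42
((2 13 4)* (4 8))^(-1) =((2 13 8 4))^(-1) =(2 4 8 13)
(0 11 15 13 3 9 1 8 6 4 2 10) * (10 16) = (0 11 15 13 3 9 1 8 6 4 2 16 10) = [11, 8, 16, 9, 2, 5, 4, 7, 6, 1, 0, 15, 12, 3, 14, 13, 10]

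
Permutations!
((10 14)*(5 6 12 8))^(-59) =(5 6 12 8)(10 14)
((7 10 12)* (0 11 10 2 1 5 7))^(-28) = (12)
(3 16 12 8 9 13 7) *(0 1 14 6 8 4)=(0 1 14 6 8 9 13 7 3 16 12 4)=[1, 14, 2, 16, 0, 5, 8, 3, 9, 13, 10, 11, 4, 7, 6, 15, 12]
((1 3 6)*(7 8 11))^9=(11)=((1 3 6)(7 8 11))^9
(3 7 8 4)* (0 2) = (0 2)(3 7 8 4) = [2, 1, 0, 7, 3, 5, 6, 8, 4]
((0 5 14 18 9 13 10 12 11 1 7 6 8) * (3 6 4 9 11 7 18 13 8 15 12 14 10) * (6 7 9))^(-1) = (0 8 9 12 15 6 4 7 3 13 14 10 5)(1 11 18)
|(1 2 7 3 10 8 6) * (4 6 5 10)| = |(1 2 7 3 4 6)(5 10 8)| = 6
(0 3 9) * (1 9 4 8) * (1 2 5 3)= (0 1 9)(2 5 3 4 8)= [1, 9, 5, 4, 8, 3, 6, 7, 2, 0]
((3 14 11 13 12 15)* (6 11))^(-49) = ((3 14 6 11 13 12 15))^(-49) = (15)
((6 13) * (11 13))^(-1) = ((6 11 13))^(-1) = (6 13 11)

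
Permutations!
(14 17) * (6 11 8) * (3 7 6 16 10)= (3 7 6 11 8 16 10)(14 17)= [0, 1, 2, 7, 4, 5, 11, 6, 16, 9, 3, 8, 12, 13, 17, 15, 10, 14]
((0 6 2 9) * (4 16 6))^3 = (0 6)(2 4)(9 16)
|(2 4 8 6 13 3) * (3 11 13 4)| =|(2 3)(4 8 6)(11 13)| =6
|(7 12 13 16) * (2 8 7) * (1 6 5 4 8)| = |(1 6 5 4 8 7 12 13 16 2)| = 10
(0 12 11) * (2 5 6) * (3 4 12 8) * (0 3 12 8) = (2 5 6)(3 4 8 12 11) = [0, 1, 5, 4, 8, 6, 2, 7, 12, 9, 10, 3, 11]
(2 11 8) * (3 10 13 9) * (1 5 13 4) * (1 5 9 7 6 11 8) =(1 9 3 10 4 5 13 7 6 11)(2 8) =[0, 9, 8, 10, 5, 13, 11, 6, 2, 3, 4, 1, 12, 7]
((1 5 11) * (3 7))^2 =((1 5 11)(3 7))^2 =(1 11 5)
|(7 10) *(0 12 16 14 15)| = |(0 12 16 14 15)(7 10)| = 10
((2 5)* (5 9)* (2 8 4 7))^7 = ((2 9 5 8 4 7))^7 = (2 9 5 8 4 7)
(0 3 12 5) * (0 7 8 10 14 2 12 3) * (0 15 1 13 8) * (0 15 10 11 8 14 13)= (0 10 13 14 2 12 5 7 15 1)(8 11)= [10, 0, 12, 3, 4, 7, 6, 15, 11, 9, 13, 8, 5, 14, 2, 1]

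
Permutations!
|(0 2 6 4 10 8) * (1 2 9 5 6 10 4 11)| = 9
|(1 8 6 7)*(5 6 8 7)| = 2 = |(8)(1 7)(5 6)|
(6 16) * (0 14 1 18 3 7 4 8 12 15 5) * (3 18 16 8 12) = (18)(0 14 1 16 6 8 3 7 4 12 15 5) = [14, 16, 2, 7, 12, 0, 8, 4, 3, 9, 10, 11, 15, 13, 1, 5, 6, 17, 18]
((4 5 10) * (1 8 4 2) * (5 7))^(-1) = (1 2 10 5 7 4 8)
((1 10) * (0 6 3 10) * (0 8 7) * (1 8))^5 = ((0 6 3 10 8 7))^5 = (0 7 8 10 3 6)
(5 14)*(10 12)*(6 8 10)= (5 14)(6 8 10 12)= [0, 1, 2, 3, 4, 14, 8, 7, 10, 9, 12, 11, 6, 13, 5]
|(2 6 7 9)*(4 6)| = 5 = |(2 4 6 7 9)|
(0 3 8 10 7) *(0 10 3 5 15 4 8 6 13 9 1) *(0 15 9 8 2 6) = (0 5 9 1 15 4 2 6 13 8 3)(7 10) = [5, 15, 6, 0, 2, 9, 13, 10, 3, 1, 7, 11, 12, 8, 14, 4]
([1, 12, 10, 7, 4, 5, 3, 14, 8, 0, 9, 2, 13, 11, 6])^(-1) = [9, 0, 11, 6, 4, 5, 14, 3, 8, 10, 2, 13, 1, 12, 7]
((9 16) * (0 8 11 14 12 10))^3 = (0 14)(8 12)(9 16)(10 11)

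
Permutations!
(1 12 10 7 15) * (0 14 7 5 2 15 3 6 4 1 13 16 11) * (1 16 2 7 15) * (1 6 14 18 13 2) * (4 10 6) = (0 18 13 1 12 6 10 5 7 3 14 15 2 4 16 11) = [18, 12, 4, 14, 16, 7, 10, 3, 8, 9, 5, 0, 6, 1, 15, 2, 11, 17, 13]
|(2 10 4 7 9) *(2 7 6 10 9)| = 3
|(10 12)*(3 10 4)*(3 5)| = 5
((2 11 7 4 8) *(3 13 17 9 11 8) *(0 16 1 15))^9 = (0 16 1 15)(2 8)(3 17 11 4 13 9 7)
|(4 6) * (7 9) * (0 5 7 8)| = |(0 5 7 9 8)(4 6)| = 10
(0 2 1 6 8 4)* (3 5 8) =[2, 6, 1, 5, 0, 8, 3, 7, 4] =(0 2 1 6 3 5 8 4)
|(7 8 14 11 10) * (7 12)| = 6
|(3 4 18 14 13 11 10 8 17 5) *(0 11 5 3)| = |(0 11 10 8 17 3 4 18 14 13 5)| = 11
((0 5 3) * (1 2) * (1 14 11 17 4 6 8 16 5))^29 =(0 17 5 14 8 1 4 3 11 16 2 6)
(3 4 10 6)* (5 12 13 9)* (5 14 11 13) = [0, 1, 2, 4, 10, 12, 3, 7, 8, 14, 6, 13, 5, 9, 11] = (3 4 10 6)(5 12)(9 14 11 13)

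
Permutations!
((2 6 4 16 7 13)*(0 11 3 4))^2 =(0 3 16 13 6 11 4 7 2)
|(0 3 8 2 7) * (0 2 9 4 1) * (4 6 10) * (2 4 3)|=5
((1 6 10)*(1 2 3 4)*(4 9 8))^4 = (1 3)(2 4)(6 9)(8 10)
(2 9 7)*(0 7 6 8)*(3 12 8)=[7, 1, 9, 12, 4, 5, 3, 2, 0, 6, 10, 11, 8]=(0 7 2 9 6 3 12 8)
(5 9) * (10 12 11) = (5 9)(10 12 11) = [0, 1, 2, 3, 4, 9, 6, 7, 8, 5, 12, 10, 11]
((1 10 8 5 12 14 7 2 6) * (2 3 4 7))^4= ((1 10 8 5 12 14 2 6)(3 4 7))^4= (1 12)(2 8)(3 4 7)(5 6)(10 14)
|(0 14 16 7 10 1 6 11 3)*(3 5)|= 10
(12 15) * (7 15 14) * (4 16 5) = (4 16 5)(7 15 12 14) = [0, 1, 2, 3, 16, 4, 6, 15, 8, 9, 10, 11, 14, 13, 7, 12, 5]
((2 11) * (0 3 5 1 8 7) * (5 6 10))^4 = (11)(0 5)(1 3)(6 8)(7 10)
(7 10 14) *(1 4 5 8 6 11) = [0, 4, 2, 3, 5, 8, 11, 10, 6, 9, 14, 1, 12, 13, 7] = (1 4 5 8 6 11)(7 10 14)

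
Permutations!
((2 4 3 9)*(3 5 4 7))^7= ((2 7 3 9)(4 5))^7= (2 9 3 7)(4 5)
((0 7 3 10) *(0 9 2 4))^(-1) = (0 4 2 9 10 3 7)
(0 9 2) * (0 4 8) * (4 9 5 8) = (0 5 8)(2 9) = [5, 1, 9, 3, 4, 8, 6, 7, 0, 2]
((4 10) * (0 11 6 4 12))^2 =(0 6 10)(4 12 11)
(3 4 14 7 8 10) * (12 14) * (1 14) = (1 14 7 8 10 3 4 12) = [0, 14, 2, 4, 12, 5, 6, 8, 10, 9, 3, 11, 1, 13, 7]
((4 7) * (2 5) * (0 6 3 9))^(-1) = ((0 6 3 9)(2 5)(4 7))^(-1) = (0 9 3 6)(2 5)(4 7)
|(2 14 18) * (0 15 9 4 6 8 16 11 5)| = |(0 15 9 4 6 8 16 11 5)(2 14 18)| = 9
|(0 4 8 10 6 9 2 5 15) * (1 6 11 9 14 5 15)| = 8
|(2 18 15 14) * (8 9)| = 4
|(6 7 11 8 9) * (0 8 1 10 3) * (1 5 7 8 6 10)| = |(0 6 8 9 10 3)(5 7 11)| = 6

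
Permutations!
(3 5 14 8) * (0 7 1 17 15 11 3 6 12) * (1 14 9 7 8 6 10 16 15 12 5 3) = [8, 17, 2, 3, 4, 9, 5, 14, 10, 7, 16, 1, 0, 13, 6, 11, 15, 12] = (0 8 10 16 15 11 1 17 12)(5 9 7 14 6)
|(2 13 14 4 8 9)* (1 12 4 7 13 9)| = 12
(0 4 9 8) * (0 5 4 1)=(0 1)(4 9 8 5)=[1, 0, 2, 3, 9, 4, 6, 7, 5, 8]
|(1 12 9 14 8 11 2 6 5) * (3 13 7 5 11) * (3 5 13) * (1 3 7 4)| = |(1 12 9 14 8 5 3 7 13 4)(2 6 11)| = 30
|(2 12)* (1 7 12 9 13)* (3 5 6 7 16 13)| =21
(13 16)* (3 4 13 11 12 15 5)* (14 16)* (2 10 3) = (2 10 3 4 13 14 16 11 12 15 5) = [0, 1, 10, 4, 13, 2, 6, 7, 8, 9, 3, 12, 15, 14, 16, 5, 11]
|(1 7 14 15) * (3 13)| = |(1 7 14 15)(3 13)| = 4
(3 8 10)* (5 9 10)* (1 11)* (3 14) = (1 11)(3 8 5 9 10 14) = [0, 11, 2, 8, 4, 9, 6, 7, 5, 10, 14, 1, 12, 13, 3]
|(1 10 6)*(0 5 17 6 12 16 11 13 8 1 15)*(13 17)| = |(0 5 13 8 1 10 12 16 11 17 6 15)| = 12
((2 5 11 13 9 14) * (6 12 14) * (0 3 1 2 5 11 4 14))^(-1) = (0 12 6 9 13 11 2 1 3)(4 5 14)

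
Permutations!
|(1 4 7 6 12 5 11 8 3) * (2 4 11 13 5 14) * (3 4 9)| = |(1 11 8 4 7 6 12 14 2 9 3)(5 13)| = 22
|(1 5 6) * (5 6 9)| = |(1 6)(5 9)| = 2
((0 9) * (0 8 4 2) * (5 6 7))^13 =(0 4 9 2 8)(5 6 7)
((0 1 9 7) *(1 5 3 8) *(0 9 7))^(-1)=(0 9 7 1 8 3 5)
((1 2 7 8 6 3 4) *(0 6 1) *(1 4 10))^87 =(0 7 10)(1 6 8)(2 3 4)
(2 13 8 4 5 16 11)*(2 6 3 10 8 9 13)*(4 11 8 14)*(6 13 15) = (3 10 14 4 5 16 8 11 13 9 15 6) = [0, 1, 2, 10, 5, 16, 3, 7, 11, 15, 14, 13, 12, 9, 4, 6, 8]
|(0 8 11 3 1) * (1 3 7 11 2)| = 4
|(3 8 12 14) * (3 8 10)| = |(3 10)(8 12 14)| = 6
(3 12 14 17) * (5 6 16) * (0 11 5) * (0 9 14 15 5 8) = [11, 1, 2, 12, 4, 6, 16, 7, 0, 14, 10, 8, 15, 13, 17, 5, 9, 3] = (0 11 8)(3 12 15 5 6 16 9 14 17)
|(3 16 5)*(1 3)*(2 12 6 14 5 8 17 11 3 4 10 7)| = |(1 4 10 7 2 12 6 14 5)(3 16 8 17 11)| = 45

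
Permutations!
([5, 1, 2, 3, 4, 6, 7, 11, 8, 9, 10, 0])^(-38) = [6, 1, 2, 3, 4, 7, 11, 0, 8, 9, 10, 5]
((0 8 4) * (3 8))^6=((0 3 8 4))^6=(0 8)(3 4)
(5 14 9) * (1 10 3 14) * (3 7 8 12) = [0, 10, 2, 14, 4, 1, 6, 8, 12, 5, 7, 11, 3, 13, 9] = (1 10 7 8 12 3 14 9 5)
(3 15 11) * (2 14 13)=[0, 1, 14, 15, 4, 5, 6, 7, 8, 9, 10, 3, 12, 2, 13, 11]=(2 14 13)(3 15 11)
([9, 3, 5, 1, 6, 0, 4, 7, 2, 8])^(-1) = (0 5 2 8 9)(1 3)(4 6)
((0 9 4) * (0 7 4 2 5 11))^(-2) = ((0 9 2 5 11)(4 7))^(-2) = (0 5 9 11 2)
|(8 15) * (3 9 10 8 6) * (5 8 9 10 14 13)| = 9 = |(3 10 9 14 13 5 8 15 6)|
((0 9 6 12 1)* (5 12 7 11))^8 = (12)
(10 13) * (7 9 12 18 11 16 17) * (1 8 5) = [0, 8, 2, 3, 4, 1, 6, 9, 5, 12, 13, 16, 18, 10, 14, 15, 17, 7, 11] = (1 8 5)(7 9 12 18 11 16 17)(10 13)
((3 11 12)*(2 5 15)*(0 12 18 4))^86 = ((0 12 3 11 18 4)(2 5 15))^86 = (0 3 18)(2 15 5)(4 12 11)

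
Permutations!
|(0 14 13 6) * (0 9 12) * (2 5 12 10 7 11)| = |(0 14 13 6 9 10 7 11 2 5 12)| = 11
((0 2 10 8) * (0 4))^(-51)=((0 2 10 8 4))^(-51)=(0 4 8 10 2)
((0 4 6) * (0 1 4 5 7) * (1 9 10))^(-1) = ((0 5 7)(1 4 6 9 10))^(-1) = (0 7 5)(1 10 9 6 4)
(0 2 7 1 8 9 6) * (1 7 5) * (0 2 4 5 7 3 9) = (0 4 5 1 8)(2 7 3 9 6) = [4, 8, 7, 9, 5, 1, 2, 3, 0, 6]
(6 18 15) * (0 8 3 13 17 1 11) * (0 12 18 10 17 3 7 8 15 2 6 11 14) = (0 15 11 12 18 2 6 10 17 1 14)(3 13)(7 8) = [15, 14, 6, 13, 4, 5, 10, 8, 7, 9, 17, 12, 18, 3, 0, 11, 16, 1, 2]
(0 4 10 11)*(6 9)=[4, 1, 2, 3, 10, 5, 9, 7, 8, 6, 11, 0]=(0 4 10 11)(6 9)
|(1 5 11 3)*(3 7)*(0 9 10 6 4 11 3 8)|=24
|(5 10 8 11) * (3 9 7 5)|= 7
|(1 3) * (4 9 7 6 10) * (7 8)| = |(1 3)(4 9 8 7 6 10)| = 6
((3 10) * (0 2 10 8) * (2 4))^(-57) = ((0 4 2 10 3 8))^(-57) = (0 10)(2 8)(3 4)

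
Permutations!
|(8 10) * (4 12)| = 2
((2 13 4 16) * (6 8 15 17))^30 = ((2 13 4 16)(6 8 15 17))^30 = (2 4)(6 15)(8 17)(13 16)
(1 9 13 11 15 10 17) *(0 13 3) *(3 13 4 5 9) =(0 4 5 9 13 11 15 10 17 1 3) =[4, 3, 2, 0, 5, 9, 6, 7, 8, 13, 17, 15, 12, 11, 14, 10, 16, 1]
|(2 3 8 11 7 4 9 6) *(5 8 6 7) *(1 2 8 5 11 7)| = |(11)(1 2 3 6 8 7 4 9)| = 8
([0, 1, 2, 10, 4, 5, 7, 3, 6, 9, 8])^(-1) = (3 7 6 8 10)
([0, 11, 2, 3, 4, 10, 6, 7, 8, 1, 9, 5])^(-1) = [0, 9, 2, 3, 4, 11, 6, 7, 8, 10, 5, 1]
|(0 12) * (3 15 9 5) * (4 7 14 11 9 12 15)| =21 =|(0 15 12)(3 4 7 14 11 9 5)|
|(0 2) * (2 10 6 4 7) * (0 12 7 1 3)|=|(0 10 6 4 1 3)(2 12 7)|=6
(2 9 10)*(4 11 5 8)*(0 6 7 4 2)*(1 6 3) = [3, 6, 9, 1, 11, 8, 7, 4, 2, 10, 0, 5] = (0 3 1 6 7 4 11 5 8 2 9 10)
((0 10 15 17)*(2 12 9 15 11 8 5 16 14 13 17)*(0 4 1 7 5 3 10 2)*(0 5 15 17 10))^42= (0 15 3 7 8 1 11 4 10 17 13 9 14 12 16 2 5)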